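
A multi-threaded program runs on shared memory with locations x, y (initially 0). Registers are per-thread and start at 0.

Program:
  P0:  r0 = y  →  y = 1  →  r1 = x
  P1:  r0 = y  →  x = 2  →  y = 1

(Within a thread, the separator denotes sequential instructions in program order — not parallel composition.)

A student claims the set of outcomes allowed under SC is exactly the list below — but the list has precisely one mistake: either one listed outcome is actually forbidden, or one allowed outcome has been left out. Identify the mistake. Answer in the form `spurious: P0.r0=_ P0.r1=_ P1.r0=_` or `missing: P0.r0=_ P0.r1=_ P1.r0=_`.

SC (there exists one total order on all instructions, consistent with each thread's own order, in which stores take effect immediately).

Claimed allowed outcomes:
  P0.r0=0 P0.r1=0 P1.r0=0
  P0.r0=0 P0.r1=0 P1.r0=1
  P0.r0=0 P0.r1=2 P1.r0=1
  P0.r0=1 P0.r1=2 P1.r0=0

missing: P0.r0=0 P0.r1=2 P1.r0=0

outcome vector order: (P0.r0,P0.r1,P1.r0)
under SC → 000; 001; 020; 021; 120
SC∖claimed = {020}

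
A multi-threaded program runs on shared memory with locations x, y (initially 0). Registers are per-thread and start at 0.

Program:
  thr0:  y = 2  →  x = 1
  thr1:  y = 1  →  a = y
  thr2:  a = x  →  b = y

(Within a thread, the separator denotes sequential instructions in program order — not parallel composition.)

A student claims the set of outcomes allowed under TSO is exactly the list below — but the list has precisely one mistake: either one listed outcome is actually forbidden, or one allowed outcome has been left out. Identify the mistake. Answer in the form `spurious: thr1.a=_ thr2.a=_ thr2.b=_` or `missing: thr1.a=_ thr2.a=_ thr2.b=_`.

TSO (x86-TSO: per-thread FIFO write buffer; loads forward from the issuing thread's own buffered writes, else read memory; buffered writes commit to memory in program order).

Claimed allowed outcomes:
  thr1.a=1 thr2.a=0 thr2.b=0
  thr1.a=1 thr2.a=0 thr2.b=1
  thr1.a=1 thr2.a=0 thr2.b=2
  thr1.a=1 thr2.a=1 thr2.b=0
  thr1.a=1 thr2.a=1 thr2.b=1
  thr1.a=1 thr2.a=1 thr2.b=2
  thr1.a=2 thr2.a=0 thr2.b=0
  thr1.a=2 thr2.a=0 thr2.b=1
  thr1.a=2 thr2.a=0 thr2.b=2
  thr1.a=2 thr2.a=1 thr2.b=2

outcome vector order: (thr1.a,thr2.a,thr2.b)
TSO: 9 outcomes — {<1 0 0>; <1 0 1>; <1 0 2>; <1 1 1>; <1 1 2>; <2 0 0>; <2 0 1>; <2 0 2>; <2 1 2>}
claimed∖TSO = {<1 1 0>}

spurious: thr1.a=1 thr2.a=1 thr2.b=0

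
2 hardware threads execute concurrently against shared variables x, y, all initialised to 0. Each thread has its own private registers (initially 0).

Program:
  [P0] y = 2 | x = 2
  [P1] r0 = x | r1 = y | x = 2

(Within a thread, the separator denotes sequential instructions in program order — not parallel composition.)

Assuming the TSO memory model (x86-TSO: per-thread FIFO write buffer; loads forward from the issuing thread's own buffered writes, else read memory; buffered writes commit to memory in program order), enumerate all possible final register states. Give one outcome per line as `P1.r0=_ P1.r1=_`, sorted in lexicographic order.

P1.r0=0 P1.r1=0
P1.r0=0 P1.r1=2
P1.r0=2 P1.r1=2

outcome vector order: (P1.r0,P1.r1)
|TSO outcomes| = 3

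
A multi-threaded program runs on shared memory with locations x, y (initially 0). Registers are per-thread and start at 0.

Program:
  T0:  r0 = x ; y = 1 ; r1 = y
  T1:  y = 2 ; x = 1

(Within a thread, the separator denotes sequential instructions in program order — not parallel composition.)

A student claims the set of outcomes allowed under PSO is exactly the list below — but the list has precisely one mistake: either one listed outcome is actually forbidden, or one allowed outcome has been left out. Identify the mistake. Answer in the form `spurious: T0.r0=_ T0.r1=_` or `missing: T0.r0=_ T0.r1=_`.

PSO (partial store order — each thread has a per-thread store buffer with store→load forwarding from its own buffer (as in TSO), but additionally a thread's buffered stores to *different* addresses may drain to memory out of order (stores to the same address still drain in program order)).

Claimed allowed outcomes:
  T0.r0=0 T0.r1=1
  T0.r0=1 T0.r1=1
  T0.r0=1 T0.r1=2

outcome vector order: (T0.r0,T0.r1)
PSO (4): 01, 02, 11, 12
PSO∖claimed = {02}

missing: T0.r0=0 T0.r1=2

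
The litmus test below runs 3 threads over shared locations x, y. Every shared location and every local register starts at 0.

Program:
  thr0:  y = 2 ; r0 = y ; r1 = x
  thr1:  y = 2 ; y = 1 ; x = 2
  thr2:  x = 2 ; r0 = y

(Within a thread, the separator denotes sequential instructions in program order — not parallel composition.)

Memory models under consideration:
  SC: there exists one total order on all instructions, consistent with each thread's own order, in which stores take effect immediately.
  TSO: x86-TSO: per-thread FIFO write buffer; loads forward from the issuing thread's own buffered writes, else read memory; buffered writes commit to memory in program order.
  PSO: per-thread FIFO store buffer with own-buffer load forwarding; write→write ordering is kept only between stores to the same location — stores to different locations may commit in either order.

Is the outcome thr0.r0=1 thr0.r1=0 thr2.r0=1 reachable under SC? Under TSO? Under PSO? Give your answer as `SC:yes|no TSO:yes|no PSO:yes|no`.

outcome vector order: (thr0.r0,thr0.r1,thr2.r0)
[SC] allowed = {101 120 121 122 201 202 220 221 222}
[TSO] allowed = {100 101 102 120 121 122 200 201 202 220 221 222}
[PSO] allowed = {100 101 102 120 121 122 200 201 202 220 221 222}
target 101 ∈ {SC,TSO,PSO}

SC:yes TSO:yes PSO:yes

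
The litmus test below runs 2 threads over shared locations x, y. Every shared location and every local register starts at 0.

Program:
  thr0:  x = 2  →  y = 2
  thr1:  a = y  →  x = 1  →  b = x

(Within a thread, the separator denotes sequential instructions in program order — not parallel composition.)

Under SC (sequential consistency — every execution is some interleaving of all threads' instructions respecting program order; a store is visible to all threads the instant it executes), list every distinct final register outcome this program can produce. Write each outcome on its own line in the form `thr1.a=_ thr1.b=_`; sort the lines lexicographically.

thr1.a=0 thr1.b=1
thr1.a=0 thr1.b=2
thr1.a=2 thr1.b=1

outcome vector order: (thr1.a,thr1.b)
|SC outcomes| = 3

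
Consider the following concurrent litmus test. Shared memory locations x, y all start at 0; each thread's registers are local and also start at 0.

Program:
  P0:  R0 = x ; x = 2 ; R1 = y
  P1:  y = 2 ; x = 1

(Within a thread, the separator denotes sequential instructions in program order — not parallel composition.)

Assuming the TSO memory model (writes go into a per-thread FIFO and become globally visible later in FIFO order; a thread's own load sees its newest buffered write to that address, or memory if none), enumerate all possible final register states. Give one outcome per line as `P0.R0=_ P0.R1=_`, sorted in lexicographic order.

P0.R0=0 P0.R1=0
P0.R0=0 P0.R1=2
P0.R0=1 P0.R1=2

outcome vector order: (P0.R0,P0.R1)
|TSO outcomes| = 3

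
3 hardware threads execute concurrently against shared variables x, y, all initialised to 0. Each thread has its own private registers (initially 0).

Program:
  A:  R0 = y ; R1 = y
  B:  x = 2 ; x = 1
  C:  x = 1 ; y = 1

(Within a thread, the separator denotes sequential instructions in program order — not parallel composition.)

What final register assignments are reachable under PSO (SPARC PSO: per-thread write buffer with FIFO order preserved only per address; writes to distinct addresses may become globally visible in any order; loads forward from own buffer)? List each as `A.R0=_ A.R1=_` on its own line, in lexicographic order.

A.R0=0 A.R1=0
A.R0=0 A.R1=1
A.R0=1 A.R1=1

outcome vector order: (A.R0,A.R1)
|PSO outcomes| = 3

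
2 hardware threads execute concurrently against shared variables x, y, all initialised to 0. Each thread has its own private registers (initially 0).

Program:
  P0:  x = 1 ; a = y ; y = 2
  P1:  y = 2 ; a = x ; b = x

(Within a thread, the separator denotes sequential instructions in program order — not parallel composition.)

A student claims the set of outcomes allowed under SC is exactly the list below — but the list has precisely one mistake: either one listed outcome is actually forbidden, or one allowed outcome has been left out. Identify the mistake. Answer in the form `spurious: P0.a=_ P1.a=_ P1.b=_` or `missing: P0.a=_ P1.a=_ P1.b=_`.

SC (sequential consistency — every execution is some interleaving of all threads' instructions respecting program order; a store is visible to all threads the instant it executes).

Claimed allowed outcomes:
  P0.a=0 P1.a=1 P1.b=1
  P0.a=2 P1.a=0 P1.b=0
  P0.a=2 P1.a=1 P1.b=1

missing: P0.a=2 P1.a=0 P1.b=1

outcome vector order: (P0.a,P1.a,P1.b)
[SC] allowed = {(0,1,1); (2,0,0); (2,0,1); (2,1,1)}
SC∖claimed = {(2,0,1)}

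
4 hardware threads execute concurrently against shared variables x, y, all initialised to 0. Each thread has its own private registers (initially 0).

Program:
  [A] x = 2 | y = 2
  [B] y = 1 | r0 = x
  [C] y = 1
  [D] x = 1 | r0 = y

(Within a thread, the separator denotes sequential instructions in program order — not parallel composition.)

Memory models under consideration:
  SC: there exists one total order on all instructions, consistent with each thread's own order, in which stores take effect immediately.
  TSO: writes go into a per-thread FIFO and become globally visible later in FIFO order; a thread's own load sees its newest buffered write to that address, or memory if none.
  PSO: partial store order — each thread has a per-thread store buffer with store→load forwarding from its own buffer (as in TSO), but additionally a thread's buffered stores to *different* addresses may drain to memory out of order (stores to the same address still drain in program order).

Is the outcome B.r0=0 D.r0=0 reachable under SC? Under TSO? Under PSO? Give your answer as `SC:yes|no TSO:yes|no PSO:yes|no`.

SC:no TSO:yes PSO:yes

outcome vector order: (B.r0,D.r0)
[SC] allowed = {<0 1> <0 2> <1 0> <1 1> <1 2> <2 0> <2 1> <2 2>}
[TSO] allowed = {<0 0> <0 1> <0 2> <1 0> <1 1> <1 2> <2 0> <2 1> <2 2>}
[PSO] allowed = {<0 0> <0 1> <0 2> <1 0> <1 1> <1 2> <2 0> <2 1> <2 2>}
target <0 0> ∈ {TSO,PSO}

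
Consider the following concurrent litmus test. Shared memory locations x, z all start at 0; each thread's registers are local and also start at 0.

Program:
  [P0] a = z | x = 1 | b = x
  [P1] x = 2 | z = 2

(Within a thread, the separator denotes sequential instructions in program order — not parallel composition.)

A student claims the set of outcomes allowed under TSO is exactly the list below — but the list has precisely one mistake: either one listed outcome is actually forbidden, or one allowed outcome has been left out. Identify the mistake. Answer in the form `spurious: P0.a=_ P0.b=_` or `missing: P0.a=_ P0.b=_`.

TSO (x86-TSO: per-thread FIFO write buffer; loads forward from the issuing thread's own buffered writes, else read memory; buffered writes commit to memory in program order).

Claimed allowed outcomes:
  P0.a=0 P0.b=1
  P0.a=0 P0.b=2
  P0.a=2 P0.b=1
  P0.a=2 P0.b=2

outcome vector order: (P0.a,P0.b)
TSO: 3 outcomes — {<0 1> <0 2> <2 1>}
claimed∖TSO = {<2 2>}

spurious: P0.a=2 P0.b=2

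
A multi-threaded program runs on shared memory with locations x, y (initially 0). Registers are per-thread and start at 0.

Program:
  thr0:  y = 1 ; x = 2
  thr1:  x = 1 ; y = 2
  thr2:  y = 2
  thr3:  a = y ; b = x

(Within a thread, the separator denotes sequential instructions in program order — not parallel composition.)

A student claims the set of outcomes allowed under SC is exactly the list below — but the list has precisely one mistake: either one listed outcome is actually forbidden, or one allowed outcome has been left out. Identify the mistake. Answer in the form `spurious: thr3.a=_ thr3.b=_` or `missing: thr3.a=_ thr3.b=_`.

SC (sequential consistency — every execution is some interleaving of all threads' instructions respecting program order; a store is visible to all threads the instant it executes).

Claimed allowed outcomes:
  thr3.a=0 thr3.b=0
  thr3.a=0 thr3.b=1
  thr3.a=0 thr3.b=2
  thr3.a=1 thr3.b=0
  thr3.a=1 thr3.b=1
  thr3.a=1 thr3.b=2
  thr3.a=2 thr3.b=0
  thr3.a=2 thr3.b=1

outcome vector order: (thr3.a,thr3.b)
SC: 9 outcomes — {<0 0>, <0 1>, <0 2>, <1 0>, <1 1>, <1 2>, <2 0>, <2 1>, <2 2>}
SC∖claimed = {<2 2>}

missing: thr3.a=2 thr3.b=2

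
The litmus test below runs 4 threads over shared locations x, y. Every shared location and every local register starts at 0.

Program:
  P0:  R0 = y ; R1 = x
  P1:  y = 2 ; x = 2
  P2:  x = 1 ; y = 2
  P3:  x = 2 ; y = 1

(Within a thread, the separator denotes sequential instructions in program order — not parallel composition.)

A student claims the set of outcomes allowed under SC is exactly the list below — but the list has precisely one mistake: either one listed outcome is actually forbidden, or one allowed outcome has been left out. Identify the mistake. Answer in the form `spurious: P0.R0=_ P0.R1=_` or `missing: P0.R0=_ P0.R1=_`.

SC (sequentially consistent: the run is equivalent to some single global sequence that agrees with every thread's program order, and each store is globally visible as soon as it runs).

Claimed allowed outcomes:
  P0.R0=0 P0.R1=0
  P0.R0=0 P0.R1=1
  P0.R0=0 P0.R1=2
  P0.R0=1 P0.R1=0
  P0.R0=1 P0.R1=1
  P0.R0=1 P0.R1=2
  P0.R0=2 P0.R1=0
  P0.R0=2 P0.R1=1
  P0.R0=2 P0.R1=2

outcome vector order: (P0.R0,P0.R1)
[SC] allowed = {0/0; 0/1; 0/2; 1/1; 1/2; 2/0; 2/1; 2/2}
claimed∖SC = {1/0}

spurious: P0.R0=1 P0.R1=0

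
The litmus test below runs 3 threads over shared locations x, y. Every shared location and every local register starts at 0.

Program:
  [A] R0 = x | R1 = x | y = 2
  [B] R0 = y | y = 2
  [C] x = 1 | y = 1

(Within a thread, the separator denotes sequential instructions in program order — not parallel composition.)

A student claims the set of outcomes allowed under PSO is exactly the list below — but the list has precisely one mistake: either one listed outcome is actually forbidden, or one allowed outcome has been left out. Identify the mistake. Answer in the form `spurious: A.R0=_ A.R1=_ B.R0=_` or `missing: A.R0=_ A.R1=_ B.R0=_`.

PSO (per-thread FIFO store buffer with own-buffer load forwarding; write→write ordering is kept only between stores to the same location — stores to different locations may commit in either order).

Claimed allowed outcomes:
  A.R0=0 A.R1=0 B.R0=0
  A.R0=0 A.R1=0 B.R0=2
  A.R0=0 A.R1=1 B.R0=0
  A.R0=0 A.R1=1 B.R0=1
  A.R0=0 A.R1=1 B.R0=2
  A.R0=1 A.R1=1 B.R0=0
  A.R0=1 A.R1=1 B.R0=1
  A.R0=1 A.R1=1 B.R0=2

outcome vector order: (A.R0,A.R1,B.R0)
[PSO] allowed = {<0 0 0>, <0 0 1>, <0 0 2>, <0 1 0>, <0 1 1>, <0 1 2>, <1 1 0>, <1 1 1>, <1 1 2>}
PSO∖claimed = {<0 0 1>}

missing: A.R0=0 A.R1=0 B.R0=1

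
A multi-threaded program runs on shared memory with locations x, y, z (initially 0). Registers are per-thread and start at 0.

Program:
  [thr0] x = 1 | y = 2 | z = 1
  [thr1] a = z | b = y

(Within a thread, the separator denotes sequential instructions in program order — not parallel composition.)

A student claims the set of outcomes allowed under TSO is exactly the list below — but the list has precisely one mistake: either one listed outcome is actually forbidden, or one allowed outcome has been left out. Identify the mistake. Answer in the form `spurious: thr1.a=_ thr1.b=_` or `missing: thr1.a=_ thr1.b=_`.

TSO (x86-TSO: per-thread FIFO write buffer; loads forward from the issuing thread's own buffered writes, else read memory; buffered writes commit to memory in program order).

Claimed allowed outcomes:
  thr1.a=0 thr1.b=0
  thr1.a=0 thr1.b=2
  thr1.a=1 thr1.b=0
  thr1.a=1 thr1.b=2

outcome vector order: (thr1.a,thr1.b)
[TSO] allowed = {00 02 12}
claimed∖TSO = {10}

spurious: thr1.a=1 thr1.b=0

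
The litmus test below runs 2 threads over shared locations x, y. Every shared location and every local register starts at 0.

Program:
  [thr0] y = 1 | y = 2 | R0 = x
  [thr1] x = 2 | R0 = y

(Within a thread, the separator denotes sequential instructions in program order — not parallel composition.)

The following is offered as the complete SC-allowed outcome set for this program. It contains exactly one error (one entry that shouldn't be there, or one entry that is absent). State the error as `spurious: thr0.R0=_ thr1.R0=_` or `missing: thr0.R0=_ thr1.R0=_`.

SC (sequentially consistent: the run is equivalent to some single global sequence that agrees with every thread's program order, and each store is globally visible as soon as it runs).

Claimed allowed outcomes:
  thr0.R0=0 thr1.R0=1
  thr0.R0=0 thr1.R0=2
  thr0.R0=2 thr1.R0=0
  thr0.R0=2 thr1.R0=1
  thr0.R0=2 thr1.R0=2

outcome vector order: (thr0.R0,thr1.R0)
SC: 4 outcomes — {(0,2); (2,0); (2,1); (2,2)}
claimed∖SC = {(0,1)}

spurious: thr0.R0=0 thr1.R0=1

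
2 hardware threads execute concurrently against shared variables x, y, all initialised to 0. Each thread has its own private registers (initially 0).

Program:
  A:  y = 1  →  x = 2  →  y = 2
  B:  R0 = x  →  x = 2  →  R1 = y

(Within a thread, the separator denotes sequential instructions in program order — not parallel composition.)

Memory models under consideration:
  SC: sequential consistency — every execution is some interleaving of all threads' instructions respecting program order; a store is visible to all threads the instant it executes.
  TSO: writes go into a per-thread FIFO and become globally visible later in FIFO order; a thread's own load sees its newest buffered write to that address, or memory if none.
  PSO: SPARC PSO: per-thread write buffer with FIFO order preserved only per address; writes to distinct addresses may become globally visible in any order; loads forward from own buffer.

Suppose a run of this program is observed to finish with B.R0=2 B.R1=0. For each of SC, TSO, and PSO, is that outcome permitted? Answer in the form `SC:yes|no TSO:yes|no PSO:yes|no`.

SC:no TSO:no PSO:yes

outcome vector order: (B.R0,B.R1)
SC: 5 outcomes — {0/0, 0/1, 0/2, 2/1, 2/2}
TSO: 5 outcomes — {0/0, 0/1, 0/2, 2/1, 2/2}
PSO: 6 outcomes — {0/0, 0/1, 0/2, 2/0, 2/1, 2/2}
target 2/0 ∈ {PSO}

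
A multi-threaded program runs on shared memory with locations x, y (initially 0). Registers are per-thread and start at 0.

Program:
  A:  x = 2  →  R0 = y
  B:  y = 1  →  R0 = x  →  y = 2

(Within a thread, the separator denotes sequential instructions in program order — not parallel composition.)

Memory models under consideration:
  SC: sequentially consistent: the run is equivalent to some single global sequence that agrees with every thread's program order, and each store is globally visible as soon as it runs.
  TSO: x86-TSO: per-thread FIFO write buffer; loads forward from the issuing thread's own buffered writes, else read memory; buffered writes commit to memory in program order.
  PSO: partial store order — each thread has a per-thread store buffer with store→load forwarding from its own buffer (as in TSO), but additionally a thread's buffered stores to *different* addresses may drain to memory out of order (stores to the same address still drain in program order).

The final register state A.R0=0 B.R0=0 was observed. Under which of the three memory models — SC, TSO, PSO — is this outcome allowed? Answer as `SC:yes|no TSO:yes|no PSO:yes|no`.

SC:no TSO:yes PSO:yes

outcome vector order: (A.R0,B.R0)
SC: 5 outcomes — {02; 10; 12; 20; 22}
TSO: 6 outcomes — {00; 02; 10; 12; 20; 22}
PSO: 6 outcomes — {00; 02; 10; 12; 20; 22}
target 00 ∈ {TSO,PSO}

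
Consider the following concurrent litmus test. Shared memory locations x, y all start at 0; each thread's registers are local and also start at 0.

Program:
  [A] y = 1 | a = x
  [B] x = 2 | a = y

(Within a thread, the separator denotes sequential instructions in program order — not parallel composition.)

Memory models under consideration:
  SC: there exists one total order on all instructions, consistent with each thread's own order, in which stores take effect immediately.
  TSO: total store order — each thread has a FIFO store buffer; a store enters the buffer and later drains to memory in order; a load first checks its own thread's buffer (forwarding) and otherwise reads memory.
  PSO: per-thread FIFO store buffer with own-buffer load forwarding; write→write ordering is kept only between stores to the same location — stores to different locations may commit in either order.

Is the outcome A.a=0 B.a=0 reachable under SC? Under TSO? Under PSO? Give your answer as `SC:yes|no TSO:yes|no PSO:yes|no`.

outcome vector order: (A.a,B.a)
under SC → 0/1; 2/0; 2/1
under TSO → 0/0; 0/1; 2/0; 2/1
under PSO → 0/0; 0/1; 2/0; 2/1
target 0/0 ∈ {TSO,PSO}

SC:no TSO:yes PSO:yes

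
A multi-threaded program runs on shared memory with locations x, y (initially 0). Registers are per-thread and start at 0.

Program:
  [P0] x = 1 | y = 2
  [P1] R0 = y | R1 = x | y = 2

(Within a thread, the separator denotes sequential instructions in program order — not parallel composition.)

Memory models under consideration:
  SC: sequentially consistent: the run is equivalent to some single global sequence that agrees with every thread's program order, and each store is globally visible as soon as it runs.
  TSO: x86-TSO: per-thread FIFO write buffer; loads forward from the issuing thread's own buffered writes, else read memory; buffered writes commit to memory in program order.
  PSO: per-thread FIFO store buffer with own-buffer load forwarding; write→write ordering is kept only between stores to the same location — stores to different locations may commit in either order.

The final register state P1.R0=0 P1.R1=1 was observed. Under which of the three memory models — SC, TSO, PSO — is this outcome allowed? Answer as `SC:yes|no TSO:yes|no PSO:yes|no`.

outcome vector order: (P1.R0,P1.R1)
SC (3): 0/0, 0/1, 2/1
TSO (3): 0/0, 0/1, 2/1
PSO (4): 0/0, 0/1, 2/0, 2/1
target 0/1 ∈ {SC,TSO,PSO}

SC:yes TSO:yes PSO:yes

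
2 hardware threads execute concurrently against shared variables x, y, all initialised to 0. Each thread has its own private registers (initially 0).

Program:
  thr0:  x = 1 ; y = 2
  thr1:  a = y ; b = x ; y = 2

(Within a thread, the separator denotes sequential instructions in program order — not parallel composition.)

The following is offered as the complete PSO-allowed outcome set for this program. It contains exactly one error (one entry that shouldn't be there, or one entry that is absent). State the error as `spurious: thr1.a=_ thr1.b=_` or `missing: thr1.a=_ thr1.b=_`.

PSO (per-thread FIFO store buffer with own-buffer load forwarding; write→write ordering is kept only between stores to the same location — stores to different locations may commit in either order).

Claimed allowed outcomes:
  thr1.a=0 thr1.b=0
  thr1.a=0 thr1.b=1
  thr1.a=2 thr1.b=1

outcome vector order: (thr1.a,thr1.b)
under PSO → (0,0); (0,1); (2,0); (2,1)
PSO∖claimed = {(2,0)}

missing: thr1.a=2 thr1.b=0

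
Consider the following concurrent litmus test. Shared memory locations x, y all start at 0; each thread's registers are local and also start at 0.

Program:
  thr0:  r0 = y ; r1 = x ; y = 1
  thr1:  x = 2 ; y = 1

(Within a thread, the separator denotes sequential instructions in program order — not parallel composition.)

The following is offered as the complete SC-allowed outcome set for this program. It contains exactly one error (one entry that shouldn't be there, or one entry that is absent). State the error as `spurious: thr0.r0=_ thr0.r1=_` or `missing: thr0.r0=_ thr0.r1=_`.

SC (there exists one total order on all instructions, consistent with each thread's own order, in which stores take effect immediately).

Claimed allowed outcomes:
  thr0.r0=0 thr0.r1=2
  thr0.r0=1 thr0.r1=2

missing: thr0.r0=0 thr0.r1=0

outcome vector order: (thr0.r0,thr0.r1)
SC: 3 outcomes — {0/0, 0/2, 1/2}
SC∖claimed = {0/0}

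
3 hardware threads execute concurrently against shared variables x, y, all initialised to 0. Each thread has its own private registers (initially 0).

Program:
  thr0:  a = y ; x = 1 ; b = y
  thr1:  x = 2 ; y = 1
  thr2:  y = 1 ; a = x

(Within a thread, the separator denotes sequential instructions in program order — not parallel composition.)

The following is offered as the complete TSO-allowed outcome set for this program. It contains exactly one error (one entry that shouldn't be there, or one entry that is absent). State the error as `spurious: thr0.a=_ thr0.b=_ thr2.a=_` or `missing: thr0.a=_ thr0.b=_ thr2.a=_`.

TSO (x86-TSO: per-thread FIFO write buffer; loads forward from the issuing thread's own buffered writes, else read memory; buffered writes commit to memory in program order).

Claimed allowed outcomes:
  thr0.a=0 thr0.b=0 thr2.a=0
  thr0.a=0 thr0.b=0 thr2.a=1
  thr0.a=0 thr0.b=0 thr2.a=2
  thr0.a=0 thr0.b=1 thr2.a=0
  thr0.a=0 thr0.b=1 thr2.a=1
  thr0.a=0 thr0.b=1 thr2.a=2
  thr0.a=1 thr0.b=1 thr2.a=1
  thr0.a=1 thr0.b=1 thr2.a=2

missing: thr0.a=1 thr0.b=1 thr2.a=0

outcome vector order: (thr0.a,thr0.b,thr2.a)
TSO: 9 outcomes — {<0 0 0> <0 0 1> <0 0 2> <0 1 0> <0 1 1> <0 1 2> <1 1 0> <1 1 1> <1 1 2>}
TSO∖claimed = {<1 1 0>}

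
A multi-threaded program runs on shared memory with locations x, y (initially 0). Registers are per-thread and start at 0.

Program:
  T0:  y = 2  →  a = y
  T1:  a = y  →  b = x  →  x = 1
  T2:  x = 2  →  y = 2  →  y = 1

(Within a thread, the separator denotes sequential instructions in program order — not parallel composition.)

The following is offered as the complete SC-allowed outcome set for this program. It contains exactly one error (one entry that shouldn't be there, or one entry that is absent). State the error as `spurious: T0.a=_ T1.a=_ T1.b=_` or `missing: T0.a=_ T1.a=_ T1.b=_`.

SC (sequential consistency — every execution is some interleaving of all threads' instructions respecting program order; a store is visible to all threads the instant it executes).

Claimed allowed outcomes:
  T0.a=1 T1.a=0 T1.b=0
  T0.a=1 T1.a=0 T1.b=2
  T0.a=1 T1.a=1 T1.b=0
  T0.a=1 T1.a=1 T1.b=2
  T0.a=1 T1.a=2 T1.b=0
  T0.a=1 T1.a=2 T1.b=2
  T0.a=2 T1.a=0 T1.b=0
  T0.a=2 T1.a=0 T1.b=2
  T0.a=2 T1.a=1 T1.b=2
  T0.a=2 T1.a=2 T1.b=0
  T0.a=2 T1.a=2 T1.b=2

outcome vector order: (T0.a,T1.a,T1.b)
under SC → (1,0,0), (1,0,2), (1,1,2), (1,2,0), (1,2,2), (2,0,0), (2,0,2), (2,1,2), (2,2,0), (2,2,2)
claimed∖SC = {(1,1,0)}

spurious: T0.a=1 T1.a=1 T1.b=0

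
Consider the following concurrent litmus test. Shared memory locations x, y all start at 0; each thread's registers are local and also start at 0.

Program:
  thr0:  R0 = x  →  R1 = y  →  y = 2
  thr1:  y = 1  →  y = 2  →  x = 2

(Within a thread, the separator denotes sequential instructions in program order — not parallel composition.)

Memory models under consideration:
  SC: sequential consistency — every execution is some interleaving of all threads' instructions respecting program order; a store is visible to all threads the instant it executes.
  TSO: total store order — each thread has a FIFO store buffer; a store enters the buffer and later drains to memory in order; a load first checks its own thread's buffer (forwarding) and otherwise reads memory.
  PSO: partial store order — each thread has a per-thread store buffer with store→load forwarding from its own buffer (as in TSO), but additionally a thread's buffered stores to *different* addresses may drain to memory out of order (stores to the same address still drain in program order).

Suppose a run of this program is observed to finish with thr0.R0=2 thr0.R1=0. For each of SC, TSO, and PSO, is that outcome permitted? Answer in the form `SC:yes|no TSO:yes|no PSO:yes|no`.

outcome vector order: (thr0.R0,thr0.R1)
under SC → 0/0 0/1 0/2 2/2
under TSO → 0/0 0/1 0/2 2/2
under PSO → 0/0 0/1 0/2 2/0 2/1 2/2
target 2/0 ∈ {PSO}

SC:no TSO:no PSO:yes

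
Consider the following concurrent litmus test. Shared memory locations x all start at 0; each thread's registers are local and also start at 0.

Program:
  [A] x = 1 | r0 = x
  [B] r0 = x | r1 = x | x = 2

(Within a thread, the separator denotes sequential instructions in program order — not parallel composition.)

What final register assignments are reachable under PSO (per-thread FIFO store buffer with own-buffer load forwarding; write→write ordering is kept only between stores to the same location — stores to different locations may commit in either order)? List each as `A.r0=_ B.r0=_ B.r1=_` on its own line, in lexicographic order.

A.r0=1 B.r0=0 B.r1=0
A.r0=1 B.r0=0 B.r1=1
A.r0=1 B.r0=1 B.r1=1
A.r0=2 B.r0=0 B.r1=0
A.r0=2 B.r0=0 B.r1=1
A.r0=2 B.r0=1 B.r1=1

outcome vector order: (A.r0,B.r0,B.r1)
|PSO outcomes| = 6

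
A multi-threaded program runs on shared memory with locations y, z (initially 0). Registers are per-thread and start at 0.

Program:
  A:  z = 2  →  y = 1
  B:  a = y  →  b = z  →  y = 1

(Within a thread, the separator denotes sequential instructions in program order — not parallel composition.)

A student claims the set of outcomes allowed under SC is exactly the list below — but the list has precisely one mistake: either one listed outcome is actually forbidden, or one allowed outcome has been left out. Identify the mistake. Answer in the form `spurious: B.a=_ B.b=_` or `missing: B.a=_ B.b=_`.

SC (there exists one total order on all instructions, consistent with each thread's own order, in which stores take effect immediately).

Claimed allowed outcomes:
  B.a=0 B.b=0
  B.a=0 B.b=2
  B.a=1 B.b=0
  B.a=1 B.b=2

outcome vector order: (B.a,B.b)
[SC] allowed = {(0,0) (0,2) (1,2)}
claimed∖SC = {(1,0)}

spurious: B.a=1 B.b=0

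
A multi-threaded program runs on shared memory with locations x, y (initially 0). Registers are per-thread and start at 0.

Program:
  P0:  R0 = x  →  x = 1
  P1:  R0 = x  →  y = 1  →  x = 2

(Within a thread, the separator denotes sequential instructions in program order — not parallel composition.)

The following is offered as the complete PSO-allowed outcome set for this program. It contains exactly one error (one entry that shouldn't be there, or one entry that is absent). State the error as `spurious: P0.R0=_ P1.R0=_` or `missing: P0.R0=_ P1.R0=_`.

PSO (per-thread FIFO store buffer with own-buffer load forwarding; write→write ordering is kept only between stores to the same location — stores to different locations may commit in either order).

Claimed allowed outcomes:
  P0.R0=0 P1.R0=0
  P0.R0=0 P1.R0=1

outcome vector order: (P0.R0,P1.R0)
under PSO → <0 0> <0 1> <2 0>
PSO∖claimed = {<2 0>}

missing: P0.R0=2 P1.R0=0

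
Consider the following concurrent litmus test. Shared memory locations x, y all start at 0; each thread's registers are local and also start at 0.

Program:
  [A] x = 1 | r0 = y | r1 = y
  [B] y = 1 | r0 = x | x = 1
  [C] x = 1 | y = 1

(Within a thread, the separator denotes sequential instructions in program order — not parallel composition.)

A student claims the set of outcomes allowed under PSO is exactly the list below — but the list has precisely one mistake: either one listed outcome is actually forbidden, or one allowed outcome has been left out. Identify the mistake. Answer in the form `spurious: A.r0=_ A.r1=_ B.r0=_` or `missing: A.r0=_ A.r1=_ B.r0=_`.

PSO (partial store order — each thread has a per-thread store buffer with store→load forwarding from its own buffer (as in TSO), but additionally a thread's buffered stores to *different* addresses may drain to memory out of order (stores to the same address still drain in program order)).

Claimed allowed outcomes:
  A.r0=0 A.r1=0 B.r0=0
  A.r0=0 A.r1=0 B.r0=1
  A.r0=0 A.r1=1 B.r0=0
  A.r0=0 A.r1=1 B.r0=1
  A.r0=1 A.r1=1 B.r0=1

outcome vector order: (A.r0,A.r1,B.r0)
under PSO → <0 0 0>, <0 0 1>, <0 1 0>, <0 1 1>, <1 1 0>, <1 1 1>
PSO∖claimed = {<1 1 0>}

missing: A.r0=1 A.r1=1 B.r0=0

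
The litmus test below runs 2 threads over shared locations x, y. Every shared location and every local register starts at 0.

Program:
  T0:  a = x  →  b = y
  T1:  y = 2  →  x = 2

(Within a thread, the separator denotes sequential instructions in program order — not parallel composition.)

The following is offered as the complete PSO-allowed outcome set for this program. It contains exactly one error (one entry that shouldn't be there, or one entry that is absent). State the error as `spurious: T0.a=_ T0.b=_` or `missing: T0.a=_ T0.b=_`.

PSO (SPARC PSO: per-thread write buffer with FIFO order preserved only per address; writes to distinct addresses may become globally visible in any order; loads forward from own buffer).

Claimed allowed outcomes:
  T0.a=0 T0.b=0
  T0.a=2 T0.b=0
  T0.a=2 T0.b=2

outcome vector order: (T0.a,T0.b)
[PSO] allowed = {0/0 0/2 2/0 2/2}
PSO∖claimed = {0/2}

missing: T0.a=0 T0.b=2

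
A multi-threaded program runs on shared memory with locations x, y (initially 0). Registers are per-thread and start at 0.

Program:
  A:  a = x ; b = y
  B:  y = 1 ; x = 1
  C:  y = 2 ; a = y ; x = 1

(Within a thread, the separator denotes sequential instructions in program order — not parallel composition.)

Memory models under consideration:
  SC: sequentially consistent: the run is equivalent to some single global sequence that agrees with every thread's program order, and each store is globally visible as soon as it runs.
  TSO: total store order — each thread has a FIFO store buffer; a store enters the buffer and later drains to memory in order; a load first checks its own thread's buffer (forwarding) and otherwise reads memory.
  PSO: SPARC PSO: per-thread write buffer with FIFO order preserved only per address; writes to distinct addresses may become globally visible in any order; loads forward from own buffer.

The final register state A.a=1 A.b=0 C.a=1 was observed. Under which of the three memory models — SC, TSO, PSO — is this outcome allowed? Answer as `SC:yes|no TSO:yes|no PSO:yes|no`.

SC:no TSO:no PSO:yes

outcome vector order: (A.a,A.b,C.a)
SC: 9 outcomes — {0/0/1; 0/0/2; 0/1/1; 0/1/2; 0/2/1; 0/2/2; 1/1/1; 1/1/2; 1/2/2}
TSO: 9 outcomes — {0/0/1; 0/0/2; 0/1/1; 0/1/2; 0/2/1; 0/2/2; 1/1/1; 1/1/2; 1/2/2}
PSO: 12 outcomes — {0/0/1; 0/0/2; 0/1/1; 0/1/2; 0/2/1; 0/2/2; 1/0/1; 1/0/2; 1/1/1; 1/1/2; 1/2/1; 1/2/2}
target 1/0/1 ∈ {PSO}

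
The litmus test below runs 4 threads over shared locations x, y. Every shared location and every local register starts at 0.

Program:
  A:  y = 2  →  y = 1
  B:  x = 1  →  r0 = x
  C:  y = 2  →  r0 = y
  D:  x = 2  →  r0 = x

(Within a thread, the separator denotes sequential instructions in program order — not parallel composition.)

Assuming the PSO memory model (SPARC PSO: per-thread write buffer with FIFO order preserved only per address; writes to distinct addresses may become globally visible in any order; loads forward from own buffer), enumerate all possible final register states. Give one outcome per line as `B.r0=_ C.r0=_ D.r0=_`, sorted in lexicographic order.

B.r0=1 C.r0=1 D.r0=1
B.r0=1 C.r0=1 D.r0=2
B.r0=1 C.r0=2 D.r0=1
B.r0=1 C.r0=2 D.r0=2
B.r0=2 C.r0=1 D.r0=2
B.r0=2 C.r0=2 D.r0=2

outcome vector order: (B.r0,C.r0,D.r0)
|PSO outcomes| = 6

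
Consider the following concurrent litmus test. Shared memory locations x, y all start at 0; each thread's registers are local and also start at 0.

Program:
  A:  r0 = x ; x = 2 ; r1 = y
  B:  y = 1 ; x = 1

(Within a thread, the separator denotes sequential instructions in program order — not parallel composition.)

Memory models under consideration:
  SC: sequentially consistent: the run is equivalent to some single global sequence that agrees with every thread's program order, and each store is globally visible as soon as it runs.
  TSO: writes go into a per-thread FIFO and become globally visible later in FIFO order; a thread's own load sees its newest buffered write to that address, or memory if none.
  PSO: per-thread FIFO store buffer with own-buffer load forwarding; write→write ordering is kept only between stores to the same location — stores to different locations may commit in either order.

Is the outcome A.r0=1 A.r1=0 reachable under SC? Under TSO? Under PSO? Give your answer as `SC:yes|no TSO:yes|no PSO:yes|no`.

outcome vector order: (A.r0,A.r1)
[SC] allowed = {00; 01; 11}
[TSO] allowed = {00; 01; 11}
[PSO] allowed = {00; 01; 10; 11}
target 10 ∈ {PSO}

SC:no TSO:no PSO:yes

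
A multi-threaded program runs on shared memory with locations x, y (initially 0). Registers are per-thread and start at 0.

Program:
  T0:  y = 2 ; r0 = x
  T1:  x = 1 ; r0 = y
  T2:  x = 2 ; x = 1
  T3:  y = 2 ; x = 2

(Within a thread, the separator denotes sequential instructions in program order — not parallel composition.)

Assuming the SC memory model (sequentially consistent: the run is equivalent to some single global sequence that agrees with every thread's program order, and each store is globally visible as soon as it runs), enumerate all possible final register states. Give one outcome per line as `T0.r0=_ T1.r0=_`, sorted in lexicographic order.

outcome vector order: (T0.r0,T1.r0)
|SC outcomes| = 5

T0.r0=0 T1.r0=2
T0.r0=1 T1.r0=0
T0.r0=1 T1.r0=2
T0.r0=2 T1.r0=0
T0.r0=2 T1.r0=2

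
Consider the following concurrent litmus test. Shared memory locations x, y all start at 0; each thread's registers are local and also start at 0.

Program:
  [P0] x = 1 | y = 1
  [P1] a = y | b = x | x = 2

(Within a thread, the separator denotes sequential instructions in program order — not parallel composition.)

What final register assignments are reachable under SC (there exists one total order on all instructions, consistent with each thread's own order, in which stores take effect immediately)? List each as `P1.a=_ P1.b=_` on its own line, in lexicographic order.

P1.a=0 P1.b=0
P1.a=0 P1.b=1
P1.a=1 P1.b=1

outcome vector order: (P1.a,P1.b)
|SC outcomes| = 3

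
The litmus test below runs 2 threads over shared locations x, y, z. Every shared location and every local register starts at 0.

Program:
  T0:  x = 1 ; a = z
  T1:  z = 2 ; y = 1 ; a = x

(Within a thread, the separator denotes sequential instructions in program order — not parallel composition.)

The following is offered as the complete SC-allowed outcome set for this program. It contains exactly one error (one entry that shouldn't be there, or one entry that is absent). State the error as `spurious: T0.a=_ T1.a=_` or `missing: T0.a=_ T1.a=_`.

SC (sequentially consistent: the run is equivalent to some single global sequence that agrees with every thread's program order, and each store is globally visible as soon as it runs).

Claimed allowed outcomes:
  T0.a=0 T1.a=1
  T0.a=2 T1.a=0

missing: T0.a=2 T1.a=1

outcome vector order: (T0.a,T1.a)
SC (3): 0/1; 2/0; 2/1
SC∖claimed = {2/1}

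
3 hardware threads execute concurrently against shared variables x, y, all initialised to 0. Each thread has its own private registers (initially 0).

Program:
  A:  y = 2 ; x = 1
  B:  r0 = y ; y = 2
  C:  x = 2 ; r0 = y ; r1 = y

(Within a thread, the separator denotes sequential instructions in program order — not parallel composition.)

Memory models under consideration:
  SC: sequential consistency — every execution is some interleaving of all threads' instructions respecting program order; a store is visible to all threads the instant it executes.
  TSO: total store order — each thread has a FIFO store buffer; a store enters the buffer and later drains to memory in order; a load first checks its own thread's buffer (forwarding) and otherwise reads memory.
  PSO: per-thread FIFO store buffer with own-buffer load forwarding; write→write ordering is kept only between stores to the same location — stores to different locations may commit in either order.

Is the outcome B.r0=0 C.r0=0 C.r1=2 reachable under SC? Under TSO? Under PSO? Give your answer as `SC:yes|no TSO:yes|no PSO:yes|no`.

SC:yes TSO:yes PSO:yes

outcome vector order: (B.r0,C.r0,C.r1)
under SC → (0,0,0) (0,0,2) (0,2,2) (2,0,0) (2,0,2) (2,2,2)
under TSO → (0,0,0) (0,0,2) (0,2,2) (2,0,0) (2,0,2) (2,2,2)
under PSO → (0,0,0) (0,0,2) (0,2,2) (2,0,0) (2,0,2) (2,2,2)
target (0,0,2) ∈ {SC,TSO,PSO}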